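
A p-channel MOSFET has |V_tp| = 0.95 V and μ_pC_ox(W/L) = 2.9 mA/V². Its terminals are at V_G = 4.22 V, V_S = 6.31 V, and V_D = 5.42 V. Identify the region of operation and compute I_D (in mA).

Triode; I_D = 1.79 mA

V_SG = V_S − V_G = 6.31 − 4.22 = 2.09 V; V_SD = V_S − V_D = 6.31 − 5.42 = 0.89 V.
V_ov = V_SG − |V_tp| = 2.09 − 0.95 = 1.14 V.
Since V_SD = 0.89 V < V_ov = 1.14 V, the device is in the triode region.
I_D = k_p [V_ov · V_SD − ½ V_SD²] = 2.9 × [1.14 × 0.89 − 0.5 × 0.89²] = 1.79 mA.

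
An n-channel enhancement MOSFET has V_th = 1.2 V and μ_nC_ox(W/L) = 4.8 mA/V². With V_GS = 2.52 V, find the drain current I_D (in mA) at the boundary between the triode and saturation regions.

I_D = 4.18 mA

At the boundary V_DS = V_ov = V_GS − V_th = 2.52 − 1.2 = 1.32 V.
I_D = ½ k_n V_ov² = 0.5 × 4.8 × 1.32² = 4.18 mA.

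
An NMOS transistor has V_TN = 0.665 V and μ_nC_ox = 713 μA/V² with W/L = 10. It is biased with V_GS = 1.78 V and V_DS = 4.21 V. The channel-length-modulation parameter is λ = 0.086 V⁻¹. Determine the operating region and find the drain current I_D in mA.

Saturation; I_D = 6.04 mA

k_n = μ_nC_ox · (W/L) = 7.13 mA/V².
V_ov = V_GS − V_TN = 1.78 − 0.665 = 1.11 V.
Since V_DS = 4.21 V ≥ V_ov = 1.11 V, the device is in saturation.
I_D = ½ k_n V_ov² (1 + λ V_DS) = 0.5 × 7.13 × 1.11² × (1 + 0.086 × 4.21) = 6.04 mA.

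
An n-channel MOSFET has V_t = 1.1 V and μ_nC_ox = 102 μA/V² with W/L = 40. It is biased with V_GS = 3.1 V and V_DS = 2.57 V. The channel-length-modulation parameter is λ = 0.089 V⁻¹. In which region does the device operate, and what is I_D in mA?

k_n = μ_nC_ox · (W/L) = 4.08 mA/V².
V_ov = V_GS − V_t = 3.1 − 1.1 = 2 V.
Since V_DS = 2.57 V ≥ V_ov = 2 V, the device is in saturation.
I_D = ½ k_n V_ov² (1 + λ V_DS) = 0.5 × 4.08 × 2² × (1 + 0.089 × 2.57) = 10 mA.

Saturation; I_D = 10.0 mA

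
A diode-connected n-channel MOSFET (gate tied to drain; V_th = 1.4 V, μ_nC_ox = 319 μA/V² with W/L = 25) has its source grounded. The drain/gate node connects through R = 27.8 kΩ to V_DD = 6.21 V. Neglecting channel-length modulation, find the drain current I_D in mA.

With gate tied to drain, V_GS = V_DS ≥ V_GS − V_th, so the device is in saturation.
k_n = μ_nC_ox · (W/L) = 7.975 mA/V².
KCL at the drain: ½ k_n (V_GS − V_th)² = (V_DD − V_GS)/R.
Let x = V_GS − 1.4. Then 111 x² + x − 4.81 = 0, giving x = 0.204 V (positive root), so V_GS = 1.6 V.
I_D = (V_DD − V_GS)/R = (6.21 − 1.6) / 27.8 = 0.166 mA.

I_D = 0.166 mA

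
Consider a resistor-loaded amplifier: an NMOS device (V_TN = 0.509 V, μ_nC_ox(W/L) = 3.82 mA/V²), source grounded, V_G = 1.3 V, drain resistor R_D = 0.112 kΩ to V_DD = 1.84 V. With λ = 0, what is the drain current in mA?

V_GS = V_G = 1.3 V, so V_ov = 1.3 − 0.509 = 0.791 V.
Assume saturation: I_D = ½ k_n V_ov² = 0.5 × 3.82 × 0.791² = 1.2 mA, giving V_DS = V_DD − I_D R_D = 1.84 − 1.2 × 0.112 = 1.71 V.
V_DS = 1.71 V ≥ V_ov = 0.791 V, confirming saturation.

I_D = 1.20 mA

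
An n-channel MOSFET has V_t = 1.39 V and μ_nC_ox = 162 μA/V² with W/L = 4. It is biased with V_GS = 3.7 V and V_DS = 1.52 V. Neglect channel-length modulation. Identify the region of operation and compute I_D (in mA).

Triode; I_D = 1.53 mA

k_n = μ_nC_ox · (W/L) = 0.648 mA/V².
V_ov = V_GS − V_t = 3.7 − 1.39 = 2.31 V.
Since V_DS = 1.52 V < V_ov = 2.31 V, the device is in the triode region.
I_D = k_n [V_ov · V_DS − ½ V_DS²] = 0.648 × [2.31 × 1.52 − 0.5 × 1.52²] = 1.53 mA.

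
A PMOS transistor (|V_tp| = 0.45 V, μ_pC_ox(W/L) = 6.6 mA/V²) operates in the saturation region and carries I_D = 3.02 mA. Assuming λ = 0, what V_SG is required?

In saturation I_D = ½ k_p (V_SG − |V_tp|)², so V_SG − |V_tp| = √(2 I_D / k_p) = √(2 × 3.02 / 6.6) = 0.957 V.
V_SG = 0.45 + 0.957 = 1.41 V.

V_SG = 1.41 V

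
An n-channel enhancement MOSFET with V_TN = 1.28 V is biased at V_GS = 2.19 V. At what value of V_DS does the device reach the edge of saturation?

The boundary between triode and saturation is V_DS = V_GS − V_TN = V_ov.
V_ov = 2.19 − 1.28 = 0.91 V.

V_DS,sat = 0.910 V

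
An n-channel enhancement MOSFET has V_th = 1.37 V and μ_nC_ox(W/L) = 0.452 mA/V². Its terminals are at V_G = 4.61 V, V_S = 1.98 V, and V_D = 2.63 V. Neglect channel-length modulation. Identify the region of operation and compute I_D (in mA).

V_GS = V_G − V_S = 4.61 − 1.98 = 2.63 V; V_DS = V_D − V_S = 2.63 − 1.98 = 0.65 V.
V_ov = V_GS − V_th = 2.63 − 1.37 = 1.26 V.
Since V_DS = 0.65 V < V_ov = 1.26 V, the device is in the triode region.
I_D = k_n [V_ov · V_DS − ½ V_DS²] = 0.452 × [1.26 × 0.65 − 0.5 × 0.65²] = 0.275 mA.

Triode; I_D = 0.275 mA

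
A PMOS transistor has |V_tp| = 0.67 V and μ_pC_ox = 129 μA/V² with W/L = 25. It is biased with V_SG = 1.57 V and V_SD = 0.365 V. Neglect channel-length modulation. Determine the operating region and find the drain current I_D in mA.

k_p = μ_pC_ox · (W/L) = 3.225 mA/V².
V_ov = V_SG − |V_tp| = 1.57 − 0.67 = 0.9 V.
Since V_SD = 0.365 V < V_ov = 0.9 V, the device is in the triode region.
I_D = k_p [V_ov · V_SD − ½ V_SD²] = 3.225 × [0.9 × 0.365 − 0.5 × 0.365²] = 0.845 mA.

Triode; I_D = 0.845 mA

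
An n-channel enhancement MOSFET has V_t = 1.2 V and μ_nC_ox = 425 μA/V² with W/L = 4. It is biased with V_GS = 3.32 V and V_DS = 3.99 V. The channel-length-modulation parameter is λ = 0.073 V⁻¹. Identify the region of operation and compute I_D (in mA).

Saturation; I_D = 4.93 mA

k_n = μ_nC_ox · (W/L) = 1.7 mA/V².
V_ov = V_GS − V_t = 3.32 − 1.2 = 2.12 V.
Since V_DS = 3.99 V ≥ V_ov = 2.12 V, the device is in saturation.
I_D = ½ k_n V_ov² (1 + λ V_DS) = 0.5 × 1.7 × 2.12² × (1 + 0.073 × 3.99) = 4.93 mA.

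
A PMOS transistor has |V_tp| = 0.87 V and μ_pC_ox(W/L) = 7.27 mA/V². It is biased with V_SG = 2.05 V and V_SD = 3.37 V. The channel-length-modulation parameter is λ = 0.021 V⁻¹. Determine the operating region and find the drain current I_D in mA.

V_ov = V_SG − |V_tp| = 2.05 − 0.87 = 1.18 V.
Since V_SD = 3.37 V ≥ V_ov = 1.18 V, the device is in saturation.
I_D = ½ k_p V_ov² (1 + λ V_SD) = 0.5 × 7.27 × 1.18² × (1 + 0.021 × 3.37) = 5.42 mA.

Saturation; I_D = 5.42 mA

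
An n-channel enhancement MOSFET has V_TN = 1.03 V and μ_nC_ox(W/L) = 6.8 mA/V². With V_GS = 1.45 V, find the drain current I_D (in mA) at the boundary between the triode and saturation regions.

At the boundary V_DS = V_ov = V_GS − V_TN = 1.45 − 1.03 = 0.42 V.
I_D = ½ k_n V_ov² = 0.5 × 6.8 × 0.42² = 0.6 mA.

I_D = 0.600 mA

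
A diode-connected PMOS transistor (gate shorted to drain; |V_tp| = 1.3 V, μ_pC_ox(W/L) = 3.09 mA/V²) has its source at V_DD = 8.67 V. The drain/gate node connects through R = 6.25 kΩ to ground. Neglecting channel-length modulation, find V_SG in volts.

V_SG = 2.12 V

With gate tied to drain, V_SG = V_SD ≥ V_SG − |V_tp|, so the device is in saturation.
KCL at the drain: ½ k_p (V_SG − |V_tp|)² = (V_DD − V_SG)/R.
Let x = V_SG − 1.3. Then 9.66 x² + x − 7.37 = 0, giving x = 0.823 V (positive root), so V_SG = 2.12 V.
I_D = (V_DD − V_SG)/R = (8.67 − 2.12) / 6.25 = 1.05 mA.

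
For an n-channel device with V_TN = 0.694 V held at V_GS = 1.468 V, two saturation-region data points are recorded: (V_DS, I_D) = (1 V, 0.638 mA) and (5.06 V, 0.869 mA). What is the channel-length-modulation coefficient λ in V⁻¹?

λ = 0.0979 V⁻¹

With V_GS fixed, I_D ∝ (1 + λ V_DS) in saturation, so I_D2/I_D1 = (1 + λ V_DS2)/(1 + λ V_DS1).
0.869/0.638 = 1.362 = (1 + 5.06 λ)/(1 + 1 λ).
Solving: λ (I_D1 V_DS2 − I_D2 V_DS1) = I_D2 − I_D1, so λ = (0.869 − 0.638) / (0.638 × 5.06 − 0.869 × 1) = 0.231 / 2.36 = 0.0979 V⁻¹.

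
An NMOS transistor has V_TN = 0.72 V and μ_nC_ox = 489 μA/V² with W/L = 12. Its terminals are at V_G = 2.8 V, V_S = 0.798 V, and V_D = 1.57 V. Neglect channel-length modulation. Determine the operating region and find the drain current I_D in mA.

V_GS = V_G − V_S = 2.8 − 0.798 = 2 V; V_DS = V_D − V_S = 1.57 − 0.798 = 0.772 V.
k_n = μ_nC_ox · (W/L) = 5.868 mA/V².
V_ov = V_GS − V_TN = 2 − 0.72 = 1.28 V.
Since V_DS = 0.772 V < V_ov = 1.28 V, the device is in the triode region.
I_D = k_n [V_ov · V_DS − ½ V_DS²] = 5.868 × [1.28 × 0.772 − 0.5 × 0.772²] = 4.06 mA.

Triode; I_D = 4.06 mA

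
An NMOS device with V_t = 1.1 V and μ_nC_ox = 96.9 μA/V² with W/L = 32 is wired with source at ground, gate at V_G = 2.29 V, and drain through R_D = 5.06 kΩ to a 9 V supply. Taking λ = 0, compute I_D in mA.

I_D = 1.66 mA

V_GS = V_G = 2.29 V, so V_ov = 2.29 − 1.1 = 1.19 V.
k_n = μ_nC_ox · (W/L) = 3.101 mA/V².
Assume saturation: I_D = ½ k_n V_ov² = 0.5 × 3.101 × 1.19² = 2.2 mA, giving V_DS = V_DD − I_D R_D = 9 − 2.2 × 5.06 = -2.11 V.
But -2.11 V < V_ov = 1.19 V, so the device is actually in triode.
In triode I_D = k_n[V_ov V_DS − ½ V_DS²] and I_D = (V_DD − V_DS)/R_D. Equating: 7.85 V_DS² − 19.67 V_DS + 9 = 0, giving V_DS = 0.602 V (the root below V_ov).
I_D = (9 − 0.602) / 5.06 = 1.66 mA.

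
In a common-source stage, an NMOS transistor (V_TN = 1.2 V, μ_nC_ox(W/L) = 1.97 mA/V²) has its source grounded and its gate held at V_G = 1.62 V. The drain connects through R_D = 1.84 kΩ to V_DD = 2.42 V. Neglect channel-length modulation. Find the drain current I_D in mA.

V_GS = V_G = 1.62 V, so V_ov = 1.62 − 1.2 = 0.42 V.
Assume saturation: I_D = ½ k_n V_ov² = 0.5 × 1.97 × 0.42² = 0.174 mA, giving V_DS = V_DD − I_D R_D = 2.42 − 0.174 × 1.84 = 2.1 V.
V_DS = 2.1 V ≥ V_ov = 0.42 V, confirming saturation.

I_D = 0.174 mA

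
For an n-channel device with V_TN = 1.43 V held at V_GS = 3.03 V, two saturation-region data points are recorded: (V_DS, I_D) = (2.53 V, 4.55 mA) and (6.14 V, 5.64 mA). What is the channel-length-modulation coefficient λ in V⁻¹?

λ = 0.0797 V⁻¹

With V_GS fixed, I_D ∝ (1 + λ V_DS) in saturation, so I_D2/I_D1 = (1 + λ V_DS2)/(1 + λ V_DS1).
5.64/4.55 = 1.24 = (1 + 6.14 λ)/(1 + 2.53 λ).
Solving: λ (I_D1 V_DS2 − I_D2 V_DS1) = I_D2 − I_D1, so λ = (5.64 − 4.55) / (4.55 × 6.14 − 5.64 × 2.53) = 1.09 / 13.7 = 0.0797 V⁻¹.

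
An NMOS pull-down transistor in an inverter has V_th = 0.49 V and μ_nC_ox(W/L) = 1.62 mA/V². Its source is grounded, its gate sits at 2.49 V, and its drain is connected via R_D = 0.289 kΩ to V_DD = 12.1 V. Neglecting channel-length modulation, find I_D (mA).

I_D = 3.24 mA

V_GS = V_G = 2.49 V, so V_ov = 2.49 − 0.49 = 2 V.
Assume saturation: I_D = ½ k_n V_ov² = 0.5 × 1.62 × 2² = 3.24 mA, giving V_DS = V_DD − I_D R_D = 12.1 − 3.24 × 0.289 = 11.2 V.
V_DS = 11.2 V ≥ V_ov = 2 V, confirming saturation.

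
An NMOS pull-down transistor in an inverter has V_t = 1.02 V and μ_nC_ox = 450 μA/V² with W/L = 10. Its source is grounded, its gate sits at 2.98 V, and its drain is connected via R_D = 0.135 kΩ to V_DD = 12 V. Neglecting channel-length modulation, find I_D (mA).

V_GS = V_G = 2.98 V, so V_ov = 2.98 − 1.02 = 1.96 V.
k_n = μ_nC_ox · (W/L) = 4.5 mA/V².
Assume saturation: I_D = ½ k_n V_ov² = 0.5 × 4.5 × 1.96² = 8.64 mA, giving V_DS = V_DD − I_D R_D = 12 − 8.64 × 0.135 = 10.8 V.
V_DS = 10.8 V ≥ V_ov = 1.96 V, confirming saturation.

I_D = 8.64 mA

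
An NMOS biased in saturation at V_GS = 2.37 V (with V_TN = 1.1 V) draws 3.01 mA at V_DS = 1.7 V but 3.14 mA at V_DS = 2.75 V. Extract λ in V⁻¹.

With V_GS fixed, I_D ∝ (1 + λ V_DS) in saturation, so I_D2/I_D1 = (1 + λ V_DS2)/(1 + λ V_DS1).
3.14/3.01 = 1.043 = (1 + 2.75 λ)/(1 + 1.7 λ).
Solving: λ (I_D1 V_DS2 − I_D2 V_DS1) = I_D2 − I_D1, so λ = (3.14 − 3.01) / (3.01 × 2.75 − 3.14 × 1.7) = 0.13 / 2.94 = 0.0442 V⁻¹.

λ = 0.0442 V⁻¹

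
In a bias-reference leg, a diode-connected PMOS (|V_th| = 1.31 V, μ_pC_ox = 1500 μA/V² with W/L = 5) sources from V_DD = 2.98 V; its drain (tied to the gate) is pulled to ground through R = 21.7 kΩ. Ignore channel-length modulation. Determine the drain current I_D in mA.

With gate tied to drain, V_SG = V_SD ≥ V_SG − |V_th|, so the device is in saturation.
k_p = μ_pC_ox · (W/L) = 7.5 mA/V².
KCL at the drain: ½ k_p (V_SG − |V_th|)² = (V_DD − V_SG)/R.
Let x = V_SG − 1.31. Then 81.4 x² + x − 1.67 = 0, giving x = 0.137 V (positive root), so V_SG = 1.45 V.
I_D = (V_DD − V_SG)/R = (2.98 − 1.45) / 21.7 = 0.0706 mA.

I_D = 0.0706 mA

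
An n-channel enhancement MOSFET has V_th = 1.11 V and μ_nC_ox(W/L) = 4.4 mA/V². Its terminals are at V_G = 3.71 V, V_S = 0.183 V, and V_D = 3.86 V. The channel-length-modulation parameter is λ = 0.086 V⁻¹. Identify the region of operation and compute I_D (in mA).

Saturation; I_D = 16.9 mA

V_GS = V_G − V_S = 3.71 − 0.183 = 3.53 V; V_DS = V_D − V_S = 3.86 − 0.183 = 3.68 V.
V_ov = V_GS − V_th = 3.53 − 1.11 = 2.42 V.
Since V_DS = 3.68 V ≥ V_ov = 2.42 V, the device is in saturation.
I_D = ½ k_n V_ov² (1 + λ V_DS) = 0.5 × 4.4 × 2.42² × (1 + 0.086 × 3.68) = 16.9 mA.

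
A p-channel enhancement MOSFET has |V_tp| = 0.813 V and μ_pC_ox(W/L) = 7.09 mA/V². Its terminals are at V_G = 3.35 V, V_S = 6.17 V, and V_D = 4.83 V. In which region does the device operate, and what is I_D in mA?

Triode; I_D = 12.7 mA

V_SG = V_S − V_G = 6.17 − 3.35 = 2.82 V; V_SD = V_S − V_D = 6.17 − 4.83 = 1.34 V.
V_ov = V_SG − |V_tp| = 2.82 − 0.813 = 2.01 V.
Since V_SD = 1.34 V < V_ov = 2.01 V, the device is in the triode region.
I_D = k_p [V_ov · V_SD − ½ V_SD²] = 7.09 × [2.01 × 1.34 − 0.5 × 1.34²] = 12.7 mA.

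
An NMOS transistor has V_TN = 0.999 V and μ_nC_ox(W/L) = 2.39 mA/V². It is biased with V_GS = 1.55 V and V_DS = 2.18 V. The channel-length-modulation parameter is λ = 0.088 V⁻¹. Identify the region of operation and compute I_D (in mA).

V_ov = V_GS − V_TN = 1.55 − 0.999 = 0.551 V.
Since V_DS = 2.18 V ≥ V_ov = 0.551 V, the device is in saturation.
I_D = ½ k_n V_ov² (1 + λ V_DS) = 0.5 × 2.39 × 0.551² × (1 + 0.088 × 2.18) = 0.432 mA.

Saturation; I_D = 0.432 mA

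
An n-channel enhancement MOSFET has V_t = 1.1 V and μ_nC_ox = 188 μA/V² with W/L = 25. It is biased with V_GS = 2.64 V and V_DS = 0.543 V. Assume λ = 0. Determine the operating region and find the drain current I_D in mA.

k_n = μ_nC_ox · (W/L) = 4.7 mA/V².
V_ov = V_GS − V_t = 2.64 − 1.1 = 1.54 V.
Since V_DS = 0.543 V < V_ov = 1.54 V, the device is in the triode region.
I_D = k_n [V_ov · V_DS − ½ V_DS²] = 4.7 × [1.54 × 0.543 − 0.5 × 0.543²] = 3.24 mA.

Triode; I_D = 3.24 mA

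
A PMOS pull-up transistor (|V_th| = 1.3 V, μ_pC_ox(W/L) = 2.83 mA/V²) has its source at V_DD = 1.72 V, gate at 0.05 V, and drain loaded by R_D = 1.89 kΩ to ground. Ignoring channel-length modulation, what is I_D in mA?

V_SG = V_DD − V_G = 1.72 − 0.05 = 1.67 V, so V_ov = 1.67 − 1.3 = 0.37 V.
Assume saturation: I_D = ½ k_p V_ov² = 0.5 × 2.83 × 0.37² = 0.194 mA, giving V_SD = V_DD − I_D R_D = 1.72 − 0.194 × 1.89 = 1.35 V.
V_SD = 1.35 V ≥ V_ov = 0.37 V, confirming saturation.

I_D = 0.194 mA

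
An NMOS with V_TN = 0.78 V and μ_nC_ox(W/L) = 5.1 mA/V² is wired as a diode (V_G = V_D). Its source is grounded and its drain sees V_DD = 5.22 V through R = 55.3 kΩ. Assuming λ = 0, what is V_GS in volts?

V_GS = 0.954 V

With gate tied to drain, V_GS = V_DS ≥ V_GS − V_TN, so the device is in saturation.
KCL at the drain: ½ k_n (V_GS − V_TN)² = (V_DD − V_GS)/R.
Let x = V_GS − 0.78. Then 141 x² + x − 4.44 = 0, giving x = 0.174 V (positive root), so V_GS = 0.954 V.
I_D = (V_DD − V_GS)/R = (5.22 − 0.954) / 55.3 = 0.0771 mA.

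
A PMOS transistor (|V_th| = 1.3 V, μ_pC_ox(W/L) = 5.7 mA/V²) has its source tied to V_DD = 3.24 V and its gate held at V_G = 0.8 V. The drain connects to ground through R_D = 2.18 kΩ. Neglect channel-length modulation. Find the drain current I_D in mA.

V_SG = V_DD − V_G = 3.24 − 0.8 = 2.44 V, so V_ov = 2.44 − 1.3 = 1.14 V.
Assume saturation: I_D = ½ k_p V_ov² = 0.5 × 5.7 × 1.14² = 3.7 mA, giving V_SD = V_DD − I_D R_D = 3.24 − 3.7 × 2.18 = -4.83 V.
But -4.83 V < V_ov = 1.14 V, so the device is actually in triode.
In triode I_D = k_p[V_ov V_SD − ½ V_SD²] and I_D = (V_DD − V_SD)/R_D. Equating: 6.21 V_SD² − 15.17 V_SD + 3.24 = 0, giving V_SD = 0.237 V (the root below V_ov).
I_D = (3.24 − 0.237) / 2.18 = 1.38 mA.

I_D = 1.38 mA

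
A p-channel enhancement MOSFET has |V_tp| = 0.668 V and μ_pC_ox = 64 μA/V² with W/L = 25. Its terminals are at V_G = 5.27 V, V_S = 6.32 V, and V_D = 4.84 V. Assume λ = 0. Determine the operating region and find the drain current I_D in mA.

V_SG = V_S − V_G = 6.32 − 5.27 = 1.05 V; V_SD = V_S − V_D = 6.32 − 4.84 = 1.48 V.
k_p = μ_pC_ox · (W/L) = 1.6 mA/V².
V_ov = V_SG − |V_tp| = 1.05 − 0.668 = 0.382 V.
Since V_SD = 1.48 V ≥ V_ov = 0.382 V, the device is in saturation.
I_D = ½ k_p V_ov² = 0.5 × 1.6 × 0.382² = 0.117 mA.

Saturation; I_D = 0.117 mA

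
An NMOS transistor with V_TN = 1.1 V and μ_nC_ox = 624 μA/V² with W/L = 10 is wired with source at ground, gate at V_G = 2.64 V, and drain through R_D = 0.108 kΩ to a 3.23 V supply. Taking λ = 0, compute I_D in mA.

I_D = 7.40 mA

V_GS = V_G = 2.64 V, so V_ov = 2.64 − 1.1 = 1.54 V.
k_n = μ_nC_ox · (W/L) = 6.24 mA/V².
Assume saturation: I_D = ½ k_n V_ov² = 0.5 × 6.24 × 1.54² = 7.4 mA, giving V_DS = V_DD − I_D R_D = 3.23 − 7.4 × 0.108 = 2.43 V.
V_DS = 2.43 V ≥ V_ov = 1.54 V, confirming saturation.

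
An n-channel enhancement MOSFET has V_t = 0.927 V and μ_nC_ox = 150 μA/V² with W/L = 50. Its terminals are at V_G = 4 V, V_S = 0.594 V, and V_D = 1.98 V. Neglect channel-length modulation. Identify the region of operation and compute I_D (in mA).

Triode; I_D = 18.6 mA

V_GS = V_G − V_S = 4 − 0.594 = 3.41 V; V_DS = V_D − V_S = 1.98 − 0.594 = 1.39 V.
k_n = μ_nC_ox · (W/L) = 7.5 mA/V².
V_ov = V_GS − V_t = 3.41 − 0.927 = 2.48 V.
Since V_DS = 1.39 V < V_ov = 2.48 V, the device is in the triode region.
I_D = k_n [V_ov · V_DS − ½ V_DS²] = 7.5 × [2.48 × 1.39 − 0.5 × 1.39²] = 18.6 mA.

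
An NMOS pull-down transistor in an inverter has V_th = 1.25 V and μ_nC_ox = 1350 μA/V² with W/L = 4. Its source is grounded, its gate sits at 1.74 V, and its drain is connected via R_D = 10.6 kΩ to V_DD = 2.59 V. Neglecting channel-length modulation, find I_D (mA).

V_GS = V_G = 1.74 V, so V_ov = 1.74 − 1.25 = 0.49 V.
k_n = μ_nC_ox · (W/L) = 5.4 mA/V².
Assume saturation: I_D = ½ k_n V_ov² = 0.5 × 5.4 × 0.49² = 0.648 mA, giving V_DS = V_DD − I_D R_D = 2.59 − 0.648 × 10.6 = -4.28 V.
But -4.28 V < V_ov = 0.49 V, so the device is actually in triode.
In triode I_D = k_n[V_ov V_DS − ½ V_DS²] and I_D = (V_DD − V_DS)/R_D. Equating: 28.6 V_DS² − 29.05 V_DS + 2.59 = 0, giving V_DS = 0.0988 V (the root below V_ov).
I_D = (2.59 − 0.0988) / 10.6 = 0.235 mA.

I_D = 0.235 mA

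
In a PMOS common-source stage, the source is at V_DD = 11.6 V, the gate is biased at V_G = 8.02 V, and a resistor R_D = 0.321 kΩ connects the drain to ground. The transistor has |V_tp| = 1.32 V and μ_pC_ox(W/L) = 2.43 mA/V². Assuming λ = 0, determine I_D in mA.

V_SG = V_DD − V_G = 11.6 − 8.02 = 3.58 V, so V_ov = 3.58 − 1.32 = 2.26 V.
Assume saturation: I_D = ½ k_p V_ov² = 0.5 × 2.43 × 2.26² = 6.21 mA, giving V_SD = V_DD − I_D R_D = 11.6 − 6.21 × 0.321 = 9.61 V.
V_SD = 9.61 V ≥ V_ov = 2.26 V, confirming saturation.

I_D = 6.21 mA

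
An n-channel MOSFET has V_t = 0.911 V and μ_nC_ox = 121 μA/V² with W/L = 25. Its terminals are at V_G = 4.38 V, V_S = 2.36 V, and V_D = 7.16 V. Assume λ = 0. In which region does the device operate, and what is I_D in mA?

Saturation; I_D = 1.86 mA

V_GS = V_G − V_S = 4.38 − 2.36 = 2.02 V; V_DS = V_D − V_S = 7.16 − 2.36 = 4.8 V.
k_n = μ_nC_ox · (W/L) = 3.025 mA/V².
V_ov = V_GS − V_t = 2.02 − 0.911 = 1.11 V.
Since V_DS = 4.8 V ≥ V_ov = 1.11 V, the device is in saturation.
I_D = ½ k_n V_ov² = 0.5 × 3.025 × 1.11² = 1.86 mA.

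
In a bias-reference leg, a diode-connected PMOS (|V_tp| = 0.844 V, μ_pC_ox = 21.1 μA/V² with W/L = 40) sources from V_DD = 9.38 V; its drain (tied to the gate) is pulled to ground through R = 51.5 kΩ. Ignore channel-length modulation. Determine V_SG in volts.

With gate tied to drain, V_SG = V_SD ≥ V_SG − |V_tp|, so the device is in saturation.
k_p = μ_pC_ox · (W/L) = 0.844 mA/V².
KCL at the drain: ½ k_p (V_SG − |V_tp|)² = (V_DD − V_SG)/R.
Let x = V_SG − 0.844. Then 21.7 x² + x − 8.536 = 0, giving x = 0.604 V (positive root), so V_SG = 1.45 V.
I_D = (V_DD − V_SG)/R = (9.38 − 1.45) / 51.5 = 0.154 mA.

V_SG = 1.45 V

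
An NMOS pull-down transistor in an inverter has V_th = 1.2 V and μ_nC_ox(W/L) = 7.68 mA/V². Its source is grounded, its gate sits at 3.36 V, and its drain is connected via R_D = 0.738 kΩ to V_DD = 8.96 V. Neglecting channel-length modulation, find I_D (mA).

V_GS = V_G = 3.36 V, so V_ov = 3.36 − 1.2 = 2.16 V.
Assume saturation: I_D = ½ k_n V_ov² = 0.5 × 7.68 × 2.16² = 17.9 mA, giving V_DS = V_DD − I_D R_D = 8.96 − 17.9 × 0.738 = -4.26 V.
But -4.26 V < V_ov = 2.16 V, so the device is actually in triode.
In triode I_D = k_n[V_ov V_DS − ½ V_DS²] and I_D = (V_DD − V_DS)/R_D. Equating: 2.83 V_DS² − 13.24 V_DS + 8.96 = 0, giving V_DS = 0.821 V (the root below V_ov).
I_D = (8.96 − 0.821) / 0.738 = 11 mA.

I_D = 11.0 mA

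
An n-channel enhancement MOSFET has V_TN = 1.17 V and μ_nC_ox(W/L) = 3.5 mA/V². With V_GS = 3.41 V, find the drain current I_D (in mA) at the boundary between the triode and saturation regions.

I_D = 8.78 mA

At the boundary V_DS = V_ov = V_GS − V_TN = 3.41 − 1.17 = 2.24 V.
I_D = ½ k_n V_ov² = 0.5 × 3.5 × 2.24² = 8.78 mA.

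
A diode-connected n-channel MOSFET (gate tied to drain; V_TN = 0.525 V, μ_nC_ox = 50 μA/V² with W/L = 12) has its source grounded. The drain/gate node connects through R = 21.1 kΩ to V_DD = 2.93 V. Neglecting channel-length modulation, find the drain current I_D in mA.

I_D = 0.0883 mA

With gate tied to drain, V_GS = V_DS ≥ V_GS − V_TN, so the device is in saturation.
k_n = μ_nC_ox · (W/L) = 0.6 mA/V².
KCL at the drain: ½ k_n (V_GS − V_TN)² = (V_DD − V_GS)/R.
Let x = V_GS − 0.525. Then 6.33 x² + x − 2.405 = 0, giving x = 0.542 V (positive root), so V_GS = 1.07 V.
I_D = (V_DD − V_GS)/R = (2.93 − 1.07) / 21.1 = 0.0883 mA.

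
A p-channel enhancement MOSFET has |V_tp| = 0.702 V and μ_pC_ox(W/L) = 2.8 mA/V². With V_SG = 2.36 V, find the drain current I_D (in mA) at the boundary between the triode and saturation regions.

At the boundary V_SD = V_ov = V_SG − |V_tp| = 2.36 − 0.702 = 1.66 V.
I_D = ½ k_p V_ov² = 0.5 × 2.8 × 1.66² = 3.85 mA.

I_D = 3.85 mA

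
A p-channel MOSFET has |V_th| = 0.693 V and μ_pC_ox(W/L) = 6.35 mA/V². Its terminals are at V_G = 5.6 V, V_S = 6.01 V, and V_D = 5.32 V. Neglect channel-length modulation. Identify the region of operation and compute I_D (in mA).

V_SG = V_S − V_G = 6.01 − 5.6 = 0.41 V; V_SD = V_S − V_D = 6.01 − 5.32 = 0.69 V.
V_SG = 0.41 V < |V_th| = 0.693 V, so the transistor is in cutoff.

Cutoff; I_D = 0 mA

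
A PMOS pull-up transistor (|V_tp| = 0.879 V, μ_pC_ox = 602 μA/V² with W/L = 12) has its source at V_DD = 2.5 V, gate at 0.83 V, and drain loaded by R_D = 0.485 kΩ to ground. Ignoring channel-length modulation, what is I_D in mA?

I_D = 2.26 mA

V_SG = V_DD − V_G = 2.5 − 0.83 = 1.67 V, so V_ov = 1.67 − 0.879 = 0.791 V.
k_p = μ_pC_ox · (W/L) = 7.224 mA/V².
Assume saturation: I_D = ½ k_p V_ov² = 0.5 × 7.224 × 0.791² = 2.26 mA, giving V_SD = V_DD − I_D R_D = 2.5 − 2.26 × 0.485 = 1.4 V.
V_SD = 1.4 V ≥ V_ov = 0.791 V, confirming saturation.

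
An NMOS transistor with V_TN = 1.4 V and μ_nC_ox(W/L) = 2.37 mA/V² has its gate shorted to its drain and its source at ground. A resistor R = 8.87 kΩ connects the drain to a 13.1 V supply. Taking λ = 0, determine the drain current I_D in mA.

With gate tied to drain, V_GS = V_DS ≥ V_GS − V_TN, so the device is in saturation.
KCL at the drain: ½ k_n (V_GS − V_TN)² = (V_DD − V_GS)/R.
Let x = V_GS − 1.4. Then 10.5 x² + x − 11.7 = 0, giving x = 1.01 V (positive root), so V_GS = 2.41 V.
I_D = (V_DD − V_GS)/R = (13.1 − 2.41) / 8.87 = 1.21 mA.

I_D = 1.21 mA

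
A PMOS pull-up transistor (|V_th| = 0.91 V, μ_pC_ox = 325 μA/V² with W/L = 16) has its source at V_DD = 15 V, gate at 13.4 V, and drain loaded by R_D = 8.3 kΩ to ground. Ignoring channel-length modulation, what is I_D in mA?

V_SG = V_DD − V_G = 15 − 13.4 = 1.6 V, so V_ov = 1.6 − 0.91 = 0.69 V.
k_p = μ_pC_ox · (W/L) = 5.2 mA/V².
Assume saturation: I_D = ½ k_p V_ov² = 0.5 × 5.2 × 0.69² = 1.24 mA, giving V_SD = V_DD − I_D R_D = 15 − 1.24 × 8.3 = 4.73 V.
V_SD = 4.73 V ≥ V_ov = 0.69 V, confirming saturation.

I_D = 1.24 mA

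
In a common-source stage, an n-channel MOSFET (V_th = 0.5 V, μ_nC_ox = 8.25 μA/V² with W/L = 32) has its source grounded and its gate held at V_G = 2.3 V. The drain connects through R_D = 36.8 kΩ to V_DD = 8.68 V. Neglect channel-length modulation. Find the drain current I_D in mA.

V_GS = V_G = 2.3 V, so V_ov = 2.3 − 0.5 = 1.8 V.
k_n = μ_nC_ox · (W/L) = 0.264 mA/V².
Assume saturation: I_D = ½ k_n V_ov² = 0.5 × 0.264 × 1.8² = 0.428 mA, giving V_DS = V_DD − I_D R_D = 8.68 − 0.428 × 36.8 = -7.06 V.
But -7.06 V < V_ov = 1.8 V, so the device is actually in triode.
In triode I_D = k_n[V_ov V_DS − ½ V_DS²] and I_D = (V_DD − V_DS)/R_D. Equating: 4.86 V_DS² − 18.49 V_DS + 8.68 = 0, giving V_DS = 0.549 V (the root below V_ov).
I_D = (8.68 − 0.549) / 36.8 = 0.221 mA.

I_D = 0.221 mA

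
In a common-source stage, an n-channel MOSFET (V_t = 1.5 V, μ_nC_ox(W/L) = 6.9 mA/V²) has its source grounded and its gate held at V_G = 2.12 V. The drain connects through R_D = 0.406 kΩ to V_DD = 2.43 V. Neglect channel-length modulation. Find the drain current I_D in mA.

I_D = 1.33 mA

V_GS = V_G = 2.12 V, so V_ov = 2.12 − 1.5 = 0.62 V.
Assume saturation: I_D = ½ k_n V_ov² = 0.5 × 6.9 × 0.62² = 1.33 mA, giving V_DS = V_DD − I_D R_D = 2.43 − 1.33 × 0.406 = 1.89 V.
V_DS = 1.89 V ≥ V_ov = 0.62 V, confirming saturation.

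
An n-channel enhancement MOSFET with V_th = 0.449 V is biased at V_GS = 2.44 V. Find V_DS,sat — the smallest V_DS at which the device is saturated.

V_DS,sat = 1.99 V

The boundary between triode and saturation is V_DS = V_GS − V_th = V_ov.
V_ov = 2.44 − 0.449 = 1.99 V.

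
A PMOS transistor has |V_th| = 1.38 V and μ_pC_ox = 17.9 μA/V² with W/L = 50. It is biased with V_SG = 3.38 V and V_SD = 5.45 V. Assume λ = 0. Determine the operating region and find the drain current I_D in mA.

Saturation; I_D = 1.79 mA

k_p = μ_pC_ox · (W/L) = 0.895 mA/V².
V_ov = V_SG − |V_th| = 3.38 − 1.38 = 2 V.
Since V_SD = 5.45 V ≥ V_ov = 2 V, the device is in saturation.
I_D = ½ k_p V_ov² = 0.5 × 0.895 × 2² = 1.79 mA.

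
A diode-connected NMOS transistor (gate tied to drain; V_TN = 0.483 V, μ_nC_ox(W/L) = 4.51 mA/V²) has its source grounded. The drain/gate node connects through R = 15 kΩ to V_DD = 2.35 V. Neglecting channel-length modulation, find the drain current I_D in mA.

I_D = 0.110 mA

With gate tied to drain, V_GS = V_DS ≥ V_GS − V_TN, so the device is in saturation.
KCL at the drain: ½ k_n (V_GS − V_TN)² = (V_DD − V_GS)/R.
Let x = V_GS − 0.483. Then 33.8 x² + x − 1.867 = 0, giving x = 0.221 V (positive root), so V_GS = 0.704 V.
I_D = (V_DD − V_GS)/R = (2.35 − 0.704) / 15 = 0.11 mA.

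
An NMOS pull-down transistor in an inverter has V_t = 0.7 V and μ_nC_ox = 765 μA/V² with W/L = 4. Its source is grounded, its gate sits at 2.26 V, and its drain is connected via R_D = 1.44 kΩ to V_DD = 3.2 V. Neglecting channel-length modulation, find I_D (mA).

I_D = 1.90 mA

V_GS = V_G = 2.26 V, so V_ov = 2.26 − 0.7 = 1.56 V.
k_n = μ_nC_ox · (W/L) = 3.06 mA/V².
Assume saturation: I_D = ½ k_n V_ov² = 0.5 × 3.06 × 1.56² = 3.72 mA, giving V_DS = V_DD − I_D R_D = 3.2 − 3.72 × 1.44 = -2.16 V.
But -2.16 V < V_ov = 1.56 V, so the device is actually in triode.
In triode I_D = k_n[V_ov V_DS − ½ V_DS²] and I_D = (V_DD − V_DS)/R_D. Equating: 2.2 V_DS² − 7.874 V_DS + 3.2 = 0, giving V_DS = 0.468 V (the root below V_ov).
I_D = (3.2 − 0.468) / 1.44 = 1.9 mA.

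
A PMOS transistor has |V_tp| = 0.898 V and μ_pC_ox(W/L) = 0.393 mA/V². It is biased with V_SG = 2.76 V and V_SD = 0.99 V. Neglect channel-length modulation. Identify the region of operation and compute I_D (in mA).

V_ov = V_SG − |V_tp| = 2.76 − 0.898 = 1.86 V.
Since V_SD = 0.99 V < V_ov = 1.86 V, the device is in the triode region.
I_D = k_p [V_ov · V_SD − ½ V_SD²] = 0.393 × [1.86 × 0.99 − 0.5 × 0.99²] = 0.532 mA.

Triode; I_D = 0.532 mA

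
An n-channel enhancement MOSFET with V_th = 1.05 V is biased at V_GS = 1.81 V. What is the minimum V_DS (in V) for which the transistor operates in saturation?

The boundary between triode and saturation is V_DS = V_GS − V_th = V_ov.
V_ov = 1.81 − 1.05 = 0.76 V.

V_DS,sat = 0.760 V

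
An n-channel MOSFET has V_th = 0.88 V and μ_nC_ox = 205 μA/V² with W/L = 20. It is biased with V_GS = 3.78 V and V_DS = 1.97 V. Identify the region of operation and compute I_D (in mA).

k_n = μ_nC_ox · (W/L) = 4.1 mA/V².
V_ov = V_GS − V_th = 3.78 − 0.88 = 2.9 V.
Since V_DS = 1.97 V < V_ov = 2.9 V, the device is in the triode region.
I_D = k_n [V_ov · V_DS − ½ V_DS²] = 4.1 × [2.9 × 1.97 − 0.5 × 1.97²] = 15.5 mA.

Triode; I_D = 15.5 mA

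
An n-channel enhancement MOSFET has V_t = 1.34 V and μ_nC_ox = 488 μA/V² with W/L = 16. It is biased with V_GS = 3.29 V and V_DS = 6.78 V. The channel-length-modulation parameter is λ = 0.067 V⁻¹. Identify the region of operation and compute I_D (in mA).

Saturation; I_D = 21.6 mA

k_n = μ_nC_ox · (W/L) = 7.808 mA/V².
V_ov = V_GS − V_t = 3.29 − 1.34 = 1.95 V.
Since V_DS = 6.78 V ≥ V_ov = 1.95 V, the device is in saturation.
I_D = ½ k_n V_ov² (1 + λ V_DS) = 0.5 × 7.808 × 1.95² × (1 + 0.067 × 6.78) = 21.6 mA.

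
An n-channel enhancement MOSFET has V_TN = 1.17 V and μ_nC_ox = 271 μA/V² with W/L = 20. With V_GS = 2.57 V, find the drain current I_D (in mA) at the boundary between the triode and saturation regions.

I_D = 5.31 mA

At the boundary V_DS = V_ov = V_GS − V_TN = 2.57 − 1.17 = 1.4 V.
k_n = μ_nC_ox · (W/L) = 5.42 mA/V².
I_D = ½ k_n V_ov² = 0.5 × 5.42 × 1.4² = 5.31 mA.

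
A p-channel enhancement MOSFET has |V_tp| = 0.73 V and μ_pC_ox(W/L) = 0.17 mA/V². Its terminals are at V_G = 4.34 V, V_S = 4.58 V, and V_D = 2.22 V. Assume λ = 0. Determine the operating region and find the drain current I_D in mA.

V_SG = V_S − V_G = 4.58 − 4.34 = 0.24 V; V_SD = V_S − V_D = 4.58 − 2.22 = 2.36 V.
V_SG = 0.24 V < |V_tp| = 0.73 V, so the transistor is in cutoff.

Cutoff; I_D = 0 mA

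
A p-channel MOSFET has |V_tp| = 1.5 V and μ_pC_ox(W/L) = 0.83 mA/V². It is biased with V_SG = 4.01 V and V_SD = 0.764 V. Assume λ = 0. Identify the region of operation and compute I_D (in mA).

Triode; I_D = 1.35 mA

V_ov = V_SG − |V_tp| = 4.01 − 1.5 = 2.51 V.
Since V_SD = 0.764 V < V_ov = 2.51 V, the device is in the triode region.
I_D = k_p [V_ov · V_SD − ½ V_SD²] = 0.83 × [2.51 × 0.764 − 0.5 × 0.764²] = 1.35 mA.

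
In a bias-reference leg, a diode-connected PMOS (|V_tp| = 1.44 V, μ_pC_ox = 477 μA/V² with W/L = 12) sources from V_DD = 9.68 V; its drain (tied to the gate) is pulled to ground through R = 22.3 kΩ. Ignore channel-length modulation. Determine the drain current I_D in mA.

I_D = 0.354 mA

With gate tied to drain, V_SG = V_SD ≥ V_SG − |V_tp|, so the device is in saturation.
k_p = μ_pC_ox · (W/L) = 5.724 mA/V².
KCL at the drain: ½ k_p (V_SG − |V_tp|)² = (V_DD − V_SG)/R.
Let x = V_SG − 1.44. Then 63.8 x² + x − 8.24 = 0, giving x = 0.352 V (positive root), so V_SG = 1.79 V.
I_D = (V_DD − V_SG)/R = (9.68 − 1.79) / 22.3 = 0.354 mA.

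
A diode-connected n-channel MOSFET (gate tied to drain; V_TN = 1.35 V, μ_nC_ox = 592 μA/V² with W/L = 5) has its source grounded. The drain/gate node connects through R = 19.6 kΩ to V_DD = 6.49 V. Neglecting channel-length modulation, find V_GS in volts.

V_GS = 1.75 V

With gate tied to drain, V_GS = V_DS ≥ V_GS − V_TN, so the device is in saturation.
k_n = μ_nC_ox · (W/L) = 2.96 mA/V².
KCL at the drain: ½ k_n (V_GS − V_TN)² = (V_DD − V_GS)/R.
Let x = V_GS − 1.35. Then 29 x² + x − 5.14 = 0, giving x = 0.404 V (positive root), so V_GS = 1.75 V.
I_D = (V_DD − V_GS)/R = (6.49 − 1.75) / 19.6 = 0.242 mA.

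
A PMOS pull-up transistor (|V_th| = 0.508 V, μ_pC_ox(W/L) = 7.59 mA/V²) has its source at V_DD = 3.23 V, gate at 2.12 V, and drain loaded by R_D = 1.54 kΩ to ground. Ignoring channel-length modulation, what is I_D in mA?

I_D = 1.38 mA

V_SG = V_DD − V_G = 3.23 − 2.12 = 1.11 V, so V_ov = 1.11 − 0.508 = 0.602 V.
Assume saturation: I_D = ½ k_p V_ov² = 0.5 × 7.59 × 0.602² = 1.38 mA, giving V_SD = V_DD − I_D R_D = 3.23 − 1.38 × 1.54 = 1.11 V.
V_SD = 1.11 V ≥ V_ov = 0.602 V, confirming saturation.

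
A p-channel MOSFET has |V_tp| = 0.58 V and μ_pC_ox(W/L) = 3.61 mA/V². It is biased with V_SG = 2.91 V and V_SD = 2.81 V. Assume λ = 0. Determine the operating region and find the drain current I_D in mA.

V_ov = V_SG − |V_tp| = 2.91 − 0.58 = 2.33 V.
Since V_SD = 2.81 V ≥ V_ov = 2.33 V, the device is in saturation.
I_D = ½ k_p V_ov² = 0.5 × 3.61 × 2.33² = 9.8 mA.

Saturation; I_D = 9.80 mA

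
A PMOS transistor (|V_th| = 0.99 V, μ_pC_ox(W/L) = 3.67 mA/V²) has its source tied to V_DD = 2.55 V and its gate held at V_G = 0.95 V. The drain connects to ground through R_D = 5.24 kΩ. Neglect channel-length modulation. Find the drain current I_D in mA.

V_SG = V_DD − V_G = 2.55 − 0.95 = 1.6 V, so V_ov = 1.6 − 0.99 = 0.61 V.
Assume saturation: I_D = ½ k_p V_ov² = 0.5 × 3.67 × 0.61² = 0.683 mA, giving V_SD = V_DD − I_D R_D = 2.55 − 0.683 × 5.24 = -1.03 V.
But -1.03 V < V_ov = 0.61 V, so the device is actually in triode.
In triode I_D = k_p[V_ov V_SD − ½ V_SD²] and I_D = (V_DD − V_SD)/R_D. Equating: 9.62 V_SD² − 12.73 V_SD + 2.55 = 0, giving V_SD = 0.246 V (the root below V_ov).
I_D = (2.55 − 0.246) / 5.24 = 0.44 mA.

I_D = 0.440 mA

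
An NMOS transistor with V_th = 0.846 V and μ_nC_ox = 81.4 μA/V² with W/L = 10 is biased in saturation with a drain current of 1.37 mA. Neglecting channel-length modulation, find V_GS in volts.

k_n = μ_nC_ox · (W/L) = 0.814 mA/V².
In saturation I_D = ½ k_n (V_GS − V_th)², so V_GS − V_th = √(2 I_D / k_n) = √(2 × 1.37 / 0.814) = 1.83 V.
V_GS = 0.846 + 1.83 = 2.68 V.

V_GS = 2.68 V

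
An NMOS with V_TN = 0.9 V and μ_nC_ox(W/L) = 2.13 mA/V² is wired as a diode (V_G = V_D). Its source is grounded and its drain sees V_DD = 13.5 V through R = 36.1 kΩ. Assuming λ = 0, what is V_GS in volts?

With gate tied to drain, V_GS = V_DS ≥ V_GS − V_TN, so the device is in saturation.
KCL at the drain: ½ k_n (V_GS − V_TN)² = (V_DD − V_GS)/R.
Let x = V_GS − 0.9. Then 38.4 x² + x − 12.6 = 0, giving x = 0.56 V (positive root), so V_GS = 1.46 V.
I_D = (V_DD − V_GS)/R = (13.5 − 1.46) / 36.1 = 0.334 mA.

V_GS = 1.46 V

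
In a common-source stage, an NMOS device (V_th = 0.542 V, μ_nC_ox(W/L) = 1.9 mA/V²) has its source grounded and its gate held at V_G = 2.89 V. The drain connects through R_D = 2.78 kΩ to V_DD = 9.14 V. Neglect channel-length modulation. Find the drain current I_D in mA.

V_GS = V_G = 2.89 V, so V_ov = 2.89 − 0.542 = 2.35 V.
Assume saturation: I_D = ½ k_n V_ov² = 0.5 × 1.9 × 2.35² = 5.24 mA, giving V_DS = V_DD − I_D R_D = 9.14 − 5.24 × 2.78 = -5.42 V.
But -5.42 V < V_ov = 2.35 V, so the device is actually in triode.
In triode I_D = k_n[V_ov V_DS − ½ V_DS²] and I_D = (V_DD − V_DS)/R_D. Equating: 2.64 V_DS² − 13.4 V_DS + 9.14 = 0, giving V_DS = 0.812 V (the root below V_ov).
I_D = (9.14 − 0.812) / 2.78 = 3 mA.

I_D = 3.00 mA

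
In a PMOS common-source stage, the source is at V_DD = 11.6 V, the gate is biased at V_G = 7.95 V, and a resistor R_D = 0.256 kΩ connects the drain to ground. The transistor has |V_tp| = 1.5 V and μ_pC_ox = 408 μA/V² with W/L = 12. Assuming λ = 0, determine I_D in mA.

I_D = 11.3 mA

V_SG = V_DD − V_G = 11.6 − 7.95 = 3.65 V, so V_ov = 3.65 − 1.5 = 2.15 V.
k_p = μ_pC_ox · (W/L) = 4.896 mA/V².
Assume saturation: I_D = ½ k_p V_ov² = 0.5 × 4.896 × 2.15² = 11.3 mA, giving V_SD = V_DD − I_D R_D = 11.6 − 11.3 × 0.256 = 8.7 V.
V_SD = 8.7 V ≥ V_ov = 2.15 V, confirming saturation.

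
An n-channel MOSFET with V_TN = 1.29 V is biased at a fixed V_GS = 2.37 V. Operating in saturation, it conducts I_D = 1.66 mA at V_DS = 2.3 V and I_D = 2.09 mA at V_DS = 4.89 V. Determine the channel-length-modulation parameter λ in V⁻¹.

With V_GS fixed, I_D ∝ (1 + λ V_DS) in saturation, so I_D2/I_D1 = (1 + λ V_DS2)/(1 + λ V_DS1).
2.09/1.66 = 1.259 = (1 + 4.89 λ)/(1 + 2.3 λ).
Solving: λ (I_D1 V_DS2 − I_D2 V_DS1) = I_D2 − I_D1, so λ = (2.09 − 1.66) / (1.66 × 4.89 − 2.09 × 2.3) = 0.43 / 3.31 = 0.13 V⁻¹.

λ = 0.130 V⁻¹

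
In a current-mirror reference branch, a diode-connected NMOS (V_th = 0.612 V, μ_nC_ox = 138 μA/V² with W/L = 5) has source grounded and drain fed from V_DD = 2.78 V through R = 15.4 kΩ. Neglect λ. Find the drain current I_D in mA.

I_D = 0.105 mA

With gate tied to drain, V_GS = V_DS ≥ V_GS − V_th, so the device is in saturation.
k_n = μ_nC_ox · (W/L) = 0.69 mA/V².
KCL at the drain: ½ k_n (V_GS − V_th)² = (V_DD − V_GS)/R.
Let x = V_GS − 0.612. Then 5.31 x² + x − 2.168 = 0, giving x = 0.552 V (positive root), so V_GS = 1.16 V.
I_D = (V_DD − V_GS)/R = (2.78 − 1.16) / 15.4 = 0.105 mA.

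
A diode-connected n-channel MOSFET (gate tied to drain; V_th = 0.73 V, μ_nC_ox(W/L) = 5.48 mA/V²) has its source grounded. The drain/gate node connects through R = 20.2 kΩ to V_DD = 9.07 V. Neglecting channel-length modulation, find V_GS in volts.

V_GS = 1.11 V

With gate tied to drain, V_GS = V_DS ≥ V_GS − V_th, so the device is in saturation.
KCL at the drain: ½ k_n (V_GS − V_th)² = (V_DD − V_GS)/R.
Let x = V_GS − 0.73. Then 55.3 x² + x − 8.34 = 0, giving x = 0.379 V (positive root), so V_GS = 1.11 V.
I_D = (V_DD − V_GS)/R = (9.07 − 1.11) / 20.2 = 0.394 mA.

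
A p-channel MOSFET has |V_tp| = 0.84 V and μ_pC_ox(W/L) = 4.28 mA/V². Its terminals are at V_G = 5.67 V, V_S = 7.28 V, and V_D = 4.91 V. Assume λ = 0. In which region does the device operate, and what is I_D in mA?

Saturation; I_D = 1.27 mA

V_SG = V_S − V_G = 7.28 − 5.67 = 1.61 V; V_SD = V_S − V_D = 7.28 − 4.91 = 2.37 V.
V_ov = V_SG − |V_tp| = 1.61 − 0.84 = 0.77 V.
Since V_SD = 2.37 V ≥ V_ov = 0.77 V, the device is in saturation.
I_D = ½ k_p V_ov² = 0.5 × 4.28 × 0.77² = 1.27 mA.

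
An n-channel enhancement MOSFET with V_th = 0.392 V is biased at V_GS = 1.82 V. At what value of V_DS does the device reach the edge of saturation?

V_DS,sat = 1.43 V

The boundary between triode and saturation is V_DS = V_GS − V_th = V_ov.
V_ov = 1.82 − 0.392 = 1.43 V.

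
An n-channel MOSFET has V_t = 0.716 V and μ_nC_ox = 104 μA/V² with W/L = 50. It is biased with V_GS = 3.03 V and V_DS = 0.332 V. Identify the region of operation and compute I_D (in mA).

Triode; I_D = 3.71 mA

k_n = μ_nC_ox · (W/L) = 5.2 mA/V².
V_ov = V_GS − V_t = 3.03 − 0.716 = 2.31 V.
Since V_DS = 0.332 V < V_ov = 2.31 V, the device is in the triode region.
I_D = k_n [V_ov · V_DS − ½ V_DS²] = 5.2 × [2.31 × 0.332 − 0.5 × 0.332²] = 3.71 mA.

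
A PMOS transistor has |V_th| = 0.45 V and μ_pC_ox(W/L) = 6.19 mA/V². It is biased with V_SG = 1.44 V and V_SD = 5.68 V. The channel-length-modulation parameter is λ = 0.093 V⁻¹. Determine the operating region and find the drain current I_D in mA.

V_ov = V_SG − |V_th| = 1.44 − 0.45 = 0.99 V.
Since V_SD = 5.68 V ≥ V_ov = 0.99 V, the device is in saturation.
I_D = ½ k_p V_ov² (1 + λ V_SD) = 0.5 × 6.19 × 0.99² × (1 + 0.093 × 5.68) = 4.64 mA.

Saturation; I_D = 4.64 mA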